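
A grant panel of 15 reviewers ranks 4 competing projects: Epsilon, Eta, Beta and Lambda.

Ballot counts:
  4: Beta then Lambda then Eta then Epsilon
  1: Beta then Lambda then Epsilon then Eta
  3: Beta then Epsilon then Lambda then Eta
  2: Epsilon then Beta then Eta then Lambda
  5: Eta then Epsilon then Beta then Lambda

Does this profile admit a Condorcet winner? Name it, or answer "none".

Beta

Head-to-head results (15 reviewers):
Epsilon vs Eta: 6 to 9, Eta.
Epsilon vs Beta: 7 to 8, Beta.
Epsilon vs Lambda: Epsilon, 10–5.
Eta vs Beta: 5 for Eta, 10 for Beta — Beta by 10–5.
Eta vs Lambda: 2+5 = 7 for Eta, 8 for Lambda — Lambda by 8–7.
Beta–Lambda: Beta 15–0.
Beta wins every pairwise contest, so Beta is the Condorcet winner.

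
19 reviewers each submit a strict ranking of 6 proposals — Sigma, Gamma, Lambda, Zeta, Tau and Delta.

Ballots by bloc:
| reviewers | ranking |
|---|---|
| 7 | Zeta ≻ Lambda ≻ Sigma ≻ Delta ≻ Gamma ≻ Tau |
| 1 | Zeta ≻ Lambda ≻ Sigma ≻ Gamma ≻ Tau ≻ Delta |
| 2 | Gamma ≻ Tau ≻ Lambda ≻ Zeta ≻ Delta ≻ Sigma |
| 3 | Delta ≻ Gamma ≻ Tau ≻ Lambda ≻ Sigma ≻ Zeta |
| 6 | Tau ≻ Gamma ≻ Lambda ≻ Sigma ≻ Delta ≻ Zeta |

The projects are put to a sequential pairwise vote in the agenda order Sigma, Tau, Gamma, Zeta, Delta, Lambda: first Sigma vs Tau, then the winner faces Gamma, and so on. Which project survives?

Lambda

Round 1: Sigma vs Tau — 8–11, Tau advances.
Round 2: Tau vs Gamma — 6–13, Gamma advances.
Round 3: Gamma vs Zeta — 11–8, Gamma advances.
Round 4: Gamma vs Delta — 9–10, Delta advances.
Round 5: Delta vs Lambda — 3–16, Lambda advances.
Lambda survives the agenda.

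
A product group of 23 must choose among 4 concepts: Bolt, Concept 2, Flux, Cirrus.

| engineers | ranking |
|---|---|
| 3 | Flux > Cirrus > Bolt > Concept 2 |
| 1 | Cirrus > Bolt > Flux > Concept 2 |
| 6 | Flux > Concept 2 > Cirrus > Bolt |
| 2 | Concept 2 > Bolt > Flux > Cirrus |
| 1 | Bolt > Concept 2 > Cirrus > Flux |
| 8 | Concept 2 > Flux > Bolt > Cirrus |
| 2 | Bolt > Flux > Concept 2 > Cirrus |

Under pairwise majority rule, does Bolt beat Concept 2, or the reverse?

Concept 2

Ballots ranking Bolt above Concept 2: 3 + 1 + 1 + 2 = 7.
Ballots ranking Concept 2 above Bolt: 23 − 7 = 16.
Concept 2 wins the head-to-head 16–7.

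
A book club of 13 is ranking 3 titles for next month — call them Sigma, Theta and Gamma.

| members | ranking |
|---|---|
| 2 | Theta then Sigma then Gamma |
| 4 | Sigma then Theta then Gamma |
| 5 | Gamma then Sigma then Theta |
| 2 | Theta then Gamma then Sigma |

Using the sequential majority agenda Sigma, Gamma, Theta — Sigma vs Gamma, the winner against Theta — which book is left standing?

Theta

Round 1: Sigma vs Gamma — 6–7, Gamma advances.
Round 2: Gamma vs Theta — 5–8, Theta advances.
The agenda winner is Theta.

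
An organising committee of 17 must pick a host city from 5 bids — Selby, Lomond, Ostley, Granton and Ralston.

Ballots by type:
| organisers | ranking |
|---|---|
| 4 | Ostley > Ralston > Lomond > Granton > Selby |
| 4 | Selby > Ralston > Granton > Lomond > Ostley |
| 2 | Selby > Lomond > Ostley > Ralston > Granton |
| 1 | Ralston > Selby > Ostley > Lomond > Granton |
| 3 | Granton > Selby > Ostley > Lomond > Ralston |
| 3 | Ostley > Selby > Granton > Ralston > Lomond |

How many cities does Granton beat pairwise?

1

Granton against each rival (17 organisers):
Granton vs Selby: Granton is ranked higher on 4+3 = 7 ballots, Selby on 10. Selby wins 10–7.
Granton vs Lomond: 10 to 7, Granton.
Granton vs Ostley: Ostley, 10–7.
Granton vs Ralston: Ralston wins 11–6.
Granton beats Lomond; loses to Selby, Ostley, Ralston — 1 pairwise win.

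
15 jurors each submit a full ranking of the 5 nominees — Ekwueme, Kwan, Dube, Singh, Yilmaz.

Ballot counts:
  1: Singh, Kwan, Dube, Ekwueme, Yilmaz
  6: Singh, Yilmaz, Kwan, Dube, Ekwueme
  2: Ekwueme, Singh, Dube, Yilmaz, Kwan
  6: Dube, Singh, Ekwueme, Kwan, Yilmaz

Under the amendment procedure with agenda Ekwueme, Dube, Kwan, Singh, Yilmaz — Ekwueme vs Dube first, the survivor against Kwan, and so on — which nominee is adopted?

Round 1: Ekwueme vs Dube — 2–13, Dube advances.
Round 2: Dube vs Kwan — 8–7, Dube advances.
Round 3: Dube vs Singh — 6–9, Singh advances.
Round 4: Singh vs Yilmaz — 15–0, Singh advances.
The agenda winner is Singh.

Singh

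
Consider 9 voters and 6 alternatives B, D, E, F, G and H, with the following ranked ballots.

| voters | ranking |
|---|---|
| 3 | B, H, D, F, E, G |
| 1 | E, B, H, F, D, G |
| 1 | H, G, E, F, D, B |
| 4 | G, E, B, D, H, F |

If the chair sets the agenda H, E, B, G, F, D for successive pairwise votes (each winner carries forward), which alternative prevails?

G

Round 1: H vs E — 4–5, E advances.
Round 2: E vs B — 6–3, E advances.
Round 3: E vs G — 4–5, G advances.
Round 4: G vs F — 5–4, G advances.
Round 5: G vs D — 5–4, G advances.
The agenda winner is G.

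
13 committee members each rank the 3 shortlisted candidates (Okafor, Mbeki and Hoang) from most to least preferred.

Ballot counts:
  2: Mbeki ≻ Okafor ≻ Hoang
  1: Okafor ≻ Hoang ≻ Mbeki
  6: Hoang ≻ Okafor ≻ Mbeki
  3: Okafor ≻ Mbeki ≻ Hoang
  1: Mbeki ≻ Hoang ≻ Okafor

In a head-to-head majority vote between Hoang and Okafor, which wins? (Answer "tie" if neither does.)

Ballots ranking Hoang above Okafor: 6 + 1 = 7.
Ballots ranking Okafor above Hoang: 13 − 7 = 6.
Hoang wins the head-to-head 7–6.

Hoang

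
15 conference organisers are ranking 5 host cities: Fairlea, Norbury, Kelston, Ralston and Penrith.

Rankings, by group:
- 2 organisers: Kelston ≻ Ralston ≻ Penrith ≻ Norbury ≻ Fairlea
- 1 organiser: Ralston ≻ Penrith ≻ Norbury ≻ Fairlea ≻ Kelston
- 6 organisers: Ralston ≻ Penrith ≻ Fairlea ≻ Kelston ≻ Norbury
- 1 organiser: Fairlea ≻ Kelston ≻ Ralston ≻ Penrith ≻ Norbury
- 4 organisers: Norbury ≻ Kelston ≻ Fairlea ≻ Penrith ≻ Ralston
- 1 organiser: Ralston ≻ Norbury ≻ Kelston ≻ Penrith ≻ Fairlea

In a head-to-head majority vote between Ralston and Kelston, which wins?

Ballots ranking Ralston above Kelston: 1 + 6 + 1 = 8.
Ballots ranking Kelston above Ralston: 15 − 8 = 7.
Ralston wins the head-to-head 8–7.

Ralston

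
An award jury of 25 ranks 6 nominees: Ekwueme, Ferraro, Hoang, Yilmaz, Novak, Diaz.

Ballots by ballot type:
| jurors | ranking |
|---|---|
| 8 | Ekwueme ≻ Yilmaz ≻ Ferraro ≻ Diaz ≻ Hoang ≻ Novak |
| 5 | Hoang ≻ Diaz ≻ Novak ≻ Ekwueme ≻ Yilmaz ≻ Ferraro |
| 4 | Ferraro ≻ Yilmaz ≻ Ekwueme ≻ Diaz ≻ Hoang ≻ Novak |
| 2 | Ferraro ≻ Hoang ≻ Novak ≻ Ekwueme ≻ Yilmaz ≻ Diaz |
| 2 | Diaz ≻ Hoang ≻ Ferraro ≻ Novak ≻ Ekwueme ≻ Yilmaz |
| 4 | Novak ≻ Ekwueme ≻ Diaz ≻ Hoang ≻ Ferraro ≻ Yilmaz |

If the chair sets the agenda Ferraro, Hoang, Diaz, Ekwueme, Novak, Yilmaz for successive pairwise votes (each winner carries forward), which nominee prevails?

Round 1: Ferraro vs Hoang — 14–11, Ferraro advances.
Round 2: Ferraro vs Diaz — 14–11, Ferraro advances.
Round 3: Ferraro vs Ekwueme — 8–17, Ekwueme advances.
Round 4: Ekwueme vs Novak — 12–13, Novak advances.
Round 5: Novak vs Yilmaz — 13–12, Novak advances.
Novak survives the agenda.

Novak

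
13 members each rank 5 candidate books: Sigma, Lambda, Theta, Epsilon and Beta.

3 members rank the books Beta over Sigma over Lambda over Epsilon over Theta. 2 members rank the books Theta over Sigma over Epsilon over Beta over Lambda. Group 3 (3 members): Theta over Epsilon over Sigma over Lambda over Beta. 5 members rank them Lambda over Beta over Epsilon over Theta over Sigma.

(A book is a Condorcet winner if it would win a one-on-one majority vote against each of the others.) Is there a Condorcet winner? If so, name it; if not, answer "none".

Pairwise majorities:
Sigma vs Lambda: Sigma preferred on 3+2+3 = 8 ballots; Sigma wins 8–5.
Sigma vs Theta: 3 for Sigma, 10 for Theta — Theta by 10–3.
Sigma–Epsilon: Epsilon 8–5.
Sigma–Beta: Beta 8–5.
Lambda vs Theta: Lambda preferred on 3+5 = 8 ballots; Lambda wins 8–5.
Lambda vs Epsilon: Lambda wins 8–5.
Lambda vs Beta: Lambda, 8–5.
Theta vs Epsilon: Epsilon, 8–5.
Theta vs Beta: Beta wins 8–5.
Epsilon vs Beta: Epsilon is ranked higher on 2+3 = 5 ballots, Beta on 8. Beta wins 8–5.
No book is unbeaten: Sigma loses to Theta; Lambda loses to Sigma; Theta loses to Lambda; Epsilon loses to Lambda; Beta loses to Lambda. In particular Sigma → Lambda → Theta → Sigma is a majority cycle — no Condorcet winner exists.

none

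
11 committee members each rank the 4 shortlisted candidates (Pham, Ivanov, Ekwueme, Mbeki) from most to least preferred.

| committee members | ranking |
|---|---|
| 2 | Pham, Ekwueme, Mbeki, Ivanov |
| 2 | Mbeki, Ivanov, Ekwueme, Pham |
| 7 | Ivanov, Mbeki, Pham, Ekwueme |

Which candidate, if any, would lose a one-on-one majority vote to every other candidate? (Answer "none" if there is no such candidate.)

Pairwise majorities:
Pham vs Ivanov: Ivanov, 9–2.
Pham vs Ekwueme: Pham is ranked higher on 2+7 = 9 ballots, Ekwueme on 2. Pham wins 9–2.
Pham vs Mbeki: Pham preferred on 2 ballots; Mbeki wins 9–2.
Ivanov–Ekwueme: Ivanov 9–2.
Ivanov–Mbeki: Ivanov 7–4.
Ekwueme vs Mbeki: Mbeki, 9–2.
Ekwueme loses to every other candidate — it is the Condorcet loser.

Ekwueme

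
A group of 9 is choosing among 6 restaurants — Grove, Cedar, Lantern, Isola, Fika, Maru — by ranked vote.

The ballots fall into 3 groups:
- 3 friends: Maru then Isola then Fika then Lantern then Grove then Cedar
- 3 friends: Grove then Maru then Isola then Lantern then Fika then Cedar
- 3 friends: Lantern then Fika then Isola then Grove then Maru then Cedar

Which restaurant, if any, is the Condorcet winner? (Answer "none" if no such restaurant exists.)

none

Head-to-head results (9 friends):
Grove vs Cedar: Grove wins 9–0.
Grove vs Lantern: Lantern wins 6–3.
Grove vs Isola: Isola wins 6–3.
Grove–Fika: Fika 6–3.
Grove vs Maru: Grove wins 6–3.
Cedar vs Lantern: Lantern, 9–0.
Cedar vs Isola: Isola wins 9–0.
Cedar–Fika: Fika 9–0.
Cedar vs Maru: Maru wins 9–0.
Lantern vs Isola: Isola, 6–3.
Lantern vs Fika: Lantern, 6–3.
Lantern vs Maru: Maru wins 6–3.
Isola vs Fika: Isola wins 6–3.
Isola vs Maru: Maru, 6–3.
Fika vs Maru: Maru wins 6–3.
Each restaurant drops at least one matchup (Grove loses to Lantern; Cedar loses to Grove; Lantern loses to Isola; Isola loses to Maru; Fika loses to Lantern; Maru loses to Grove); the cycle Grove > Maru > Lantern > Grove rules out a Condorcet winner.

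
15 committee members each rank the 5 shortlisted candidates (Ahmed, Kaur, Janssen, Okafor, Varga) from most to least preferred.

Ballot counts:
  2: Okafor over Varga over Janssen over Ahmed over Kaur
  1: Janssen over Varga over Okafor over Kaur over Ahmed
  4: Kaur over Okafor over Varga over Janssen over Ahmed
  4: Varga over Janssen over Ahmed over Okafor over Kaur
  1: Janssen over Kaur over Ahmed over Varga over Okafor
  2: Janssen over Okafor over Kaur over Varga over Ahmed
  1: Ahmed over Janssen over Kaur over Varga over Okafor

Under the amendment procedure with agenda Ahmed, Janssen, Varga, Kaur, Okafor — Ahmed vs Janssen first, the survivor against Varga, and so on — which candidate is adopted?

Okafor

Round 1: Ahmed vs Janssen — 1–14, Janssen advances.
Round 2: Janssen vs Varga — 5–10, Varga advances.
Round 3: Varga vs Kaur — 7–8, Kaur advances.
Round 4: Kaur vs Okafor — 6–9, Okafor advances.
The agenda winner is Okafor.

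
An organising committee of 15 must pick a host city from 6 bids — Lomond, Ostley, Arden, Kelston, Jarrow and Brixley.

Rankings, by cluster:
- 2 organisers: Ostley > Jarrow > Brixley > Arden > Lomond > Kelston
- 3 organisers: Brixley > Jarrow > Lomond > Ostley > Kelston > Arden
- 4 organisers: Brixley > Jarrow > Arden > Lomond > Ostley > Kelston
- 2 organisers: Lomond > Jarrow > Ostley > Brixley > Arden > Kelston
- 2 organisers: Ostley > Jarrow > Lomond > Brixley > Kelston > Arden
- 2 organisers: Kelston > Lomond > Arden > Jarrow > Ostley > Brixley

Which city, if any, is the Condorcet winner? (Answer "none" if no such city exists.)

Jarrow

Pairwise majorities:
Lomond vs Ostley: 3+4+2+2 = 11 for Lomond, 4 for Ostley — Lomond by 11–4.
Lomond vs Arden: Lomond is ranked higher on 3+2+2+2 = 9 ballots, Arden on 6. Lomond wins 9–6.
Lomond vs Kelston: 13 to 2, Lomond.
Lomond vs Jarrow: Jarrow, 11–4.
Lomond vs Brixley: Lomond preferred on 2+2+2 = 6 ballots; Brixley wins 9–6.
Ostley vs Arden: Ostley preferred on 2+3+2+2 = 9 ballots; Ostley wins 9–6.
Ostley vs Kelston: Ostley wins 13–2.
Ostley vs Jarrow: 2+2 = 4 for Ostley, 11 for Jarrow — Jarrow by 11–4.
Ostley vs Brixley: Ostley wins 8–7.
Arden–Kelston: Arden 8–7.
Arden–Jarrow: Jarrow 13–2.
Arden vs Brixley: Brixley, 13–2.
Kelston vs Jarrow: Kelston preferred on 2 ballots; Jarrow wins 13–2.
Kelston vs Brixley: 2 for Kelston, 13 for Brixley — Brixley by 13–2.
Jarrow vs Brixley: Jarrow is ranked higher on 2+2+2+2 = 8 ballots, Brixley on 7. Jarrow wins 8–7.
Jarrow defeats every rival head-to-head and is the Condorcet winner.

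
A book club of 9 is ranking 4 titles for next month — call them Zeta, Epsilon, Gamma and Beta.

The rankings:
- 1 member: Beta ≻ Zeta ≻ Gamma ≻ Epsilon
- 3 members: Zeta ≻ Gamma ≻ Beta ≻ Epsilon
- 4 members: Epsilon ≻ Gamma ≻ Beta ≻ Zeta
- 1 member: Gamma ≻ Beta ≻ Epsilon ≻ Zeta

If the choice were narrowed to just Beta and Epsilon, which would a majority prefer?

Beta

Ballots ranking Beta above Epsilon: 1 + 3 + 1 = 5.
Ballots ranking Epsilon above Beta: 9 − 5 = 4.
Beta wins the head-to-head 5–4.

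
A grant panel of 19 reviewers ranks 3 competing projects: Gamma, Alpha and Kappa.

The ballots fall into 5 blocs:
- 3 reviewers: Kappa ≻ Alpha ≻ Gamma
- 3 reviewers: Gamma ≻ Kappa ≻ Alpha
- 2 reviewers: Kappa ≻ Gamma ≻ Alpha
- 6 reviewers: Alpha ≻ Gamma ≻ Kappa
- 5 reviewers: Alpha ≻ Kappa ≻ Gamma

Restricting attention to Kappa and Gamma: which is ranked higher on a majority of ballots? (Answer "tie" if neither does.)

Kappa

Ballots ranking Kappa above Gamma: 3 + 2 + 5 = 10.
Ballots ranking Gamma above Kappa: 19 − 10 = 9.
Kappa wins the head-to-head 10–9.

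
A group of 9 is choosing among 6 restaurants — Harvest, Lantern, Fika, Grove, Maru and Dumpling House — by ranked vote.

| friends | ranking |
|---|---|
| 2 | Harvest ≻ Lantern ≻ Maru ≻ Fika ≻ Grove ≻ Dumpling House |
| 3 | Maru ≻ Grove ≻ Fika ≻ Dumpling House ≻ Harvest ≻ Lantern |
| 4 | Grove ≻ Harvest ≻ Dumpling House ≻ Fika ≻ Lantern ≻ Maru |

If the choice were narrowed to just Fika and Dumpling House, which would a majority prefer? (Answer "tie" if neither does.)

Fika

Ballots ranking Fika above Dumpling House: 2 + 3 = 5.
Ballots ranking Dumpling House above Fika: 9 − 5 = 4.
Fika wins the head-to-head 5–4.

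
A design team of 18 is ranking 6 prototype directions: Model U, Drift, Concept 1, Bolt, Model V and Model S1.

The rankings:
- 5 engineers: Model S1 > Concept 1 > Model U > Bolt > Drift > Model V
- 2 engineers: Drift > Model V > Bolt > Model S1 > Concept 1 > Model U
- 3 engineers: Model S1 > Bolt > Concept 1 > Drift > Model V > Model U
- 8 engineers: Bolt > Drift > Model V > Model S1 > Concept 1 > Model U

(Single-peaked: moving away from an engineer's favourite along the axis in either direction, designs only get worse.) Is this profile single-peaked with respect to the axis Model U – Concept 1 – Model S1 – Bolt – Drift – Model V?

yes

Axis positions: Model U=1, Concept 1=2, Model S1=3, Bolt=4, Drift=5, Model V=6.
Faction 1 (peak Model S1 at position 3): ranking walks positions 3-2-1-4-5-6, expanding outward from the peak — single-peaked.
Faction 2 (peak Drift at position 5): ranking walks positions 5-6-4-3-2-1, expanding outward from the peak — single-peaked.
Faction 3 (peak Model S1 at position 3): ranking walks positions 3-4-2-5-6-1, expanding outward from the peak — single-peaked.
Faction 4 (peak Bolt at position 4): ranking walks positions 4-5-6-3-2-1, expanding outward from the peak — single-peaked.
Every ranking is single-peaked on this axis.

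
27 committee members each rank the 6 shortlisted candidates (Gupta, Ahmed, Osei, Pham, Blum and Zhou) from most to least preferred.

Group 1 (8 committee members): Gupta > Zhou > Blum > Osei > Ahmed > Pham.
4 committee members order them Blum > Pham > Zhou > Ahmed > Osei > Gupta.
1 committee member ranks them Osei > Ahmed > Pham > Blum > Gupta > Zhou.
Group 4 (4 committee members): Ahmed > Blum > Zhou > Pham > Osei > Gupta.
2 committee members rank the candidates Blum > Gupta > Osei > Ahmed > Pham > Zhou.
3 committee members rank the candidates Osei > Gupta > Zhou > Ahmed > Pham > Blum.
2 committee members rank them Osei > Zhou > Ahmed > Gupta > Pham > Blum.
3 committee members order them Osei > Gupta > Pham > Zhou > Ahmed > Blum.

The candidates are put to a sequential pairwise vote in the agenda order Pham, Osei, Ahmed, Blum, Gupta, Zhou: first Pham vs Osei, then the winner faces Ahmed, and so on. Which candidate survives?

Round 1: Pham vs Osei — 8–19, Osei advances.
Round 2: Osei vs Ahmed — 19–8, Osei advances.
Round 3: Osei vs Blum — 9–18, Blum advances.
Round 4: Blum vs Gupta — 11–16, Gupta advances.
Round 5: Gupta vs Zhou — 17–10, Gupta advances.
The agenda winner is Gupta.

Gupta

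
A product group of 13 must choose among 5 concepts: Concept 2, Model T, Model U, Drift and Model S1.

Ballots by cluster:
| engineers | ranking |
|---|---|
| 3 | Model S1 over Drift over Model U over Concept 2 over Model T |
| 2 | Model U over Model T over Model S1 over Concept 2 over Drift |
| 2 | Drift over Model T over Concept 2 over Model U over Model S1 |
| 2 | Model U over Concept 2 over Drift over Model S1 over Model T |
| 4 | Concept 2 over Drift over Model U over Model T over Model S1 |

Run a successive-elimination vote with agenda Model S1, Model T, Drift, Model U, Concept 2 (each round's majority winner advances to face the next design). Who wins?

Concept 2

Round 1: Model S1 vs Model T — 5–8, Model T advances.
Round 2: Model T vs Drift — 2–11, Drift advances.
Round 3: Drift vs Model U — 9–4, Drift advances.
Round 4: Drift vs Concept 2 — 5–8, Concept 2 advances.
The agenda winner is Concept 2.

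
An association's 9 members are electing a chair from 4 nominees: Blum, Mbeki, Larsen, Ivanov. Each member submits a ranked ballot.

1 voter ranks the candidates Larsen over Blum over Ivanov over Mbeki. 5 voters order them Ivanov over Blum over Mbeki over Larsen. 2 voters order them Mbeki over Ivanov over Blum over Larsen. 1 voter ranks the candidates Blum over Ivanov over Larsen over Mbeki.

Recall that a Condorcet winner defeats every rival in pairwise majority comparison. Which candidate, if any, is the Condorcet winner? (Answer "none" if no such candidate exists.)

Pairwise majorities:
Blum vs Mbeki: Blum is ranked higher on 1+5+1 = 7 ballots, Mbeki on 2. Blum wins 7–2.
Blum vs Larsen: 8 to 1, Blum.
Blum vs Ivanov: Blum is ranked higher on 1+1 = 2 ballots, Ivanov on 7. Ivanov wins 7–2.
Mbeki vs Larsen: Mbeki is ranked higher on 5+2 = 7 ballots, Larsen on 2. Mbeki wins 7–2.
Mbeki vs Ivanov: 2 to 7, Ivanov.
Larsen vs Ivanov: 1 for Larsen, 8 for Ivanov — Ivanov by 8–1.
Ivanov defeats every rival head-to-head and is the Condorcet winner.

Ivanov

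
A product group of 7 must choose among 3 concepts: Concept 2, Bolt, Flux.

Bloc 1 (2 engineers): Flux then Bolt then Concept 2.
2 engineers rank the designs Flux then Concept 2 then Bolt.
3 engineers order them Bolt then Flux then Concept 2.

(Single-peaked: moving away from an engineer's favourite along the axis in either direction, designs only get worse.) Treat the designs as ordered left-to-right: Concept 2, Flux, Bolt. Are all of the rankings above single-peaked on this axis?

yes

Axis positions: Concept 2=1, Flux=2, Bolt=3.
Bloc 1 (peak Flux at position 2): ranking walks positions 2-3-1, expanding outward from the peak — single-peaked.
Bloc 2 (peak Flux at position 2): ranking walks positions 2-1-3, expanding outward from the peak — single-peaked.
Bloc 3 (peak Bolt at position 3): ranking walks positions 3-2-1, expanding outward from the peak — single-peaked.
Every ranking is single-peaked on this axis.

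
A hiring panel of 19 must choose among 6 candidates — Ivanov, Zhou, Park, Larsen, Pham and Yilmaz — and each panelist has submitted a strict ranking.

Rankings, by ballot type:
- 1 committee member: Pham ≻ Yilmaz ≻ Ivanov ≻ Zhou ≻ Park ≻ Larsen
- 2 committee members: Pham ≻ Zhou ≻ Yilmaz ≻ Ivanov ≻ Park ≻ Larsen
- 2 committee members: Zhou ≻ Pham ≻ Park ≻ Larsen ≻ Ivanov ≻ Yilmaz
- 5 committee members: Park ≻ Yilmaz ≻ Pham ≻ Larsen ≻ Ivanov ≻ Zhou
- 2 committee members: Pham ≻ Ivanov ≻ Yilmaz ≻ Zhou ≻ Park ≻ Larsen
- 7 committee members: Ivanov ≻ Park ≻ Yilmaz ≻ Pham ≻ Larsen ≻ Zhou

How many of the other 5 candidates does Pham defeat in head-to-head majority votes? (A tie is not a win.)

Pham against each rival (19 committee members):
Pham vs Ivanov: Pham, 12–7.
Pham vs Zhou: Pham is ranked higher on 1+2+5+2+7 = 17 ballots, Zhou on 2. Pham wins 17–2.
Pham vs Park: Park wins 12–7.
Pham vs Larsen: Pham wins 19–0.
Pham vs Yilmaz: 1+2+2+2 = 7 for Pham, 12 for Yilmaz — Yilmaz by 12–7.
Pham beats Ivanov, Zhou, Larsen; loses to Park, Yilmaz — 3 pairwise wins.

3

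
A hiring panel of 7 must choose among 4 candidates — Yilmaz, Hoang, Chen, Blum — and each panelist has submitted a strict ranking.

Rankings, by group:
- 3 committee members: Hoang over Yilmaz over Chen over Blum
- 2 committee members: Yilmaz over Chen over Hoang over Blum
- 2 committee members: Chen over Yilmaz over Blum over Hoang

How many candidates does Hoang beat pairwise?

1

Hoang against each rival (7 committee members):
Hoang vs Yilmaz: 3 to 4, Yilmaz.
Hoang vs Chen: Chen wins 4–3.
Hoang vs Blum: 5 to 2, Hoang.
Hoang beats Blum; loses to Yilmaz, Chen — 1 pairwise win.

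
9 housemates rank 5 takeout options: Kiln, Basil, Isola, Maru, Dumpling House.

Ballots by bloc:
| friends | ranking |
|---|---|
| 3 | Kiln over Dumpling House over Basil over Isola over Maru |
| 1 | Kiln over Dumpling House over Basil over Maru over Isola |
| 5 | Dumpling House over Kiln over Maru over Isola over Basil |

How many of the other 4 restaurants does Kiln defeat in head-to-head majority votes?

3

Kiln against each rival (9 friends):
Kiln vs Basil: 9 to 0, Kiln.
Kiln vs Isola: Kiln, 9–0.
Kiln–Maru: Kiln 9–0.
Kiln vs Dumpling House: 3+1 = 4 for Kiln, 5 for Dumpling House — Dumpling House by 5–4.
Kiln beats Basil, Isola, Maru; loses to Dumpling House — 3 pairwise wins.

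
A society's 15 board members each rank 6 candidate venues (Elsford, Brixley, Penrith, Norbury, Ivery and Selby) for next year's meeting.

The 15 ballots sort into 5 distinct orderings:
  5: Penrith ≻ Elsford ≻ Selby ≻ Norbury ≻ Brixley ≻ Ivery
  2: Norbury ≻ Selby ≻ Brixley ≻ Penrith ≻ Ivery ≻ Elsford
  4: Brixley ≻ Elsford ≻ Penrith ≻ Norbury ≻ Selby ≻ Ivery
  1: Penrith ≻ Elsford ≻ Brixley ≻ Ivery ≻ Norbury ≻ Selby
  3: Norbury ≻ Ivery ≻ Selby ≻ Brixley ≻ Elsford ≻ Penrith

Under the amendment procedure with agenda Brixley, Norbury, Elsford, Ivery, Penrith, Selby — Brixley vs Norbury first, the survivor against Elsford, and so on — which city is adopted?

Round 1: Brixley vs Norbury — 5–10, Norbury advances.
Round 2: Norbury vs Elsford — 5–10, Elsford advances.
Round 3: Elsford vs Ivery — 10–5, Elsford advances.
Round 4: Elsford vs Penrith — 7–8, Penrith advances.
Round 5: Penrith vs Selby — 10–5, Penrith advances.
The agenda winner is Penrith.

Penrith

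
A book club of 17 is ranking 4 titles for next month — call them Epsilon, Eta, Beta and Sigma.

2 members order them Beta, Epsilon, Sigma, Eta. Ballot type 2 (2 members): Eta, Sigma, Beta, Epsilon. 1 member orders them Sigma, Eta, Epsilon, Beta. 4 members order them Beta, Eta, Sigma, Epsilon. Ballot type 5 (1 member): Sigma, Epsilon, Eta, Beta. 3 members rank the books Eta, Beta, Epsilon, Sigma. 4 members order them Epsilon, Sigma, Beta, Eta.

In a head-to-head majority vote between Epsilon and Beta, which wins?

Beta

Ballots ranking Epsilon above Beta: 1 + 1 + 4 = 6.
Ballots ranking Beta above Epsilon: 17 − 6 = 11.
Beta wins the head-to-head 11–6.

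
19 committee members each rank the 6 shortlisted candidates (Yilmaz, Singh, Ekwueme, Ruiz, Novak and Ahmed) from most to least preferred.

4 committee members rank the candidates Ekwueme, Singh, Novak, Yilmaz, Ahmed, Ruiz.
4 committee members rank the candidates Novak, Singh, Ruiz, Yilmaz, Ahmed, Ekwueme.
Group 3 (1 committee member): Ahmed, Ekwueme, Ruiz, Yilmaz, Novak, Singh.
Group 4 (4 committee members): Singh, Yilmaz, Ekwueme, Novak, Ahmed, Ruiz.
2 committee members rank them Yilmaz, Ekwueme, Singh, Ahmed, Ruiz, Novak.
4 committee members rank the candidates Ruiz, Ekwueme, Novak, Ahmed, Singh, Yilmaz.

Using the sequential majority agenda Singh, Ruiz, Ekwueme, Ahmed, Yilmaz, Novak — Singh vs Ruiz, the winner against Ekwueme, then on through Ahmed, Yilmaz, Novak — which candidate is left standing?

Round 1: Singh vs Ruiz — 14–5, Singh advances.
Round 2: Singh vs Ekwueme — 8–11, Ekwueme advances.
Round 3: Ekwueme vs Ahmed — 14–5, Ekwueme advances.
Round 4: Ekwueme vs Yilmaz — 9–10, Yilmaz advances.
Round 5: Yilmaz vs Novak — 7–12, Novak advances.
The agenda winner is Novak.

Novak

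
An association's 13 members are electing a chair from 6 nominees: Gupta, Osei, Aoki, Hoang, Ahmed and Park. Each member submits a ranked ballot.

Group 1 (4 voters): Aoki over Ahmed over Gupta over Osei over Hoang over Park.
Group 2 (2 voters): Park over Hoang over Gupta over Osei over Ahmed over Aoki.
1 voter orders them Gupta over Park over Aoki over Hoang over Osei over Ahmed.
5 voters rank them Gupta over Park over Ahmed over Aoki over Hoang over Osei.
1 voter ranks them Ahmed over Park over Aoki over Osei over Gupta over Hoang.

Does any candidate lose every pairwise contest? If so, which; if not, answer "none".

Head-to-head results (13 voters):
Gupta vs Osei: Gupta is ranked higher on 4+2+1+5 = 12 ballots, Osei on 1. Gupta wins 12–1.
Gupta vs Aoki: Gupta wins 8–5.
Gupta–Hoang: Gupta 11–2.
Gupta–Ahmed: Gupta 8–5.
Gupta vs Park: Gupta, 10–3.
Osei vs Aoki: 2 for Osei, 11 for Aoki — Aoki by 11–2.
Osei vs Hoang: 4+1 = 5 for Osei, 8 for Hoang — Hoang by 8–5.
Osei vs Ahmed: Ahmed, 10–3.
Osei vs Park: Park wins 9–4.
Aoki vs Hoang: Aoki wins 11–2.
Aoki vs Ahmed: Ahmed, 8–5.
Aoki vs Park: Aoki is ranked higher on 4 ballots, Park on 9. Park wins 9–4.
Hoang vs Ahmed: Ahmed, 10–3.
Hoang vs Park: Park, 9–4.
Ahmed vs Park: Ahmed is ranked higher on 4+1 = 5 ballots, Park on 8. Park wins 8–5.
Osei is beaten in every head-to-head and is the Condorcet loser.

Osei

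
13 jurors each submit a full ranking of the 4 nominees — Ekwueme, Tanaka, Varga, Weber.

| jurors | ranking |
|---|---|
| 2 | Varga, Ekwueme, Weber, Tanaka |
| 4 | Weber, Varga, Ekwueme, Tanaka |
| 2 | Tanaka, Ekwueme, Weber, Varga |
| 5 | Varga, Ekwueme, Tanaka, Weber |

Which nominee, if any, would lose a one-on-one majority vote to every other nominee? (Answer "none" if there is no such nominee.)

Weber

Pairwise majorities:
Ekwueme vs Tanaka: Ekwueme preferred on 2+4+5 = 11 ballots; Ekwueme wins 11–2.
Ekwueme vs Varga: 2 for Ekwueme, 11 for Varga — Varga by 11–2.
Ekwueme vs Weber: Ekwueme preferred on 2+2+5 = 9 ballots; Ekwueme wins 9–4.
Tanaka vs Varga: 2 for Tanaka, 11 for Varga — Varga by 11–2.
Tanaka vs Weber: Tanaka wins 7–6.
Varga vs Weber: 7 to 6, Varga.
Weber loses to every other nominee — it is the Condorcet loser.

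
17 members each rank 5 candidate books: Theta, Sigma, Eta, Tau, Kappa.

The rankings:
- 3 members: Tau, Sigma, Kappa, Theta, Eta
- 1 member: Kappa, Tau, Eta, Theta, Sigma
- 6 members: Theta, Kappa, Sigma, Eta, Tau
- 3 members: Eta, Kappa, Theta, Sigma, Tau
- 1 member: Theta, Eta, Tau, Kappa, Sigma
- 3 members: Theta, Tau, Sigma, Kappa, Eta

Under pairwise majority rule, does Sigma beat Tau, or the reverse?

Ballots ranking Sigma above Tau: 6 + 3 = 9.
Ballots ranking Tau above Sigma: 17 − 9 = 8.
Sigma wins the head-to-head 9–8.

Sigma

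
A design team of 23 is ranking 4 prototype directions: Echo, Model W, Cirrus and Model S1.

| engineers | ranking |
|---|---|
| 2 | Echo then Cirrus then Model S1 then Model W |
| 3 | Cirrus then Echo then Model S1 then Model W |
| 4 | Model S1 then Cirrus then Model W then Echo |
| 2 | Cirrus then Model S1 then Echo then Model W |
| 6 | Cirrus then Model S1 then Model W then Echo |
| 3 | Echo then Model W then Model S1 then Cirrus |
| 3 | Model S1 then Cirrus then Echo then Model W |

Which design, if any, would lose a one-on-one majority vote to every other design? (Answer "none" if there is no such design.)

Head-to-head results (23 engineers):
Echo vs Model W: Echo wins 13–10.
Echo vs Cirrus: Cirrus, 18–5.
Echo–Model S1: Model S1 15–8.
Model W vs Cirrus: 3 to 20, Cirrus.
Model W–Model S1: Model S1 20–3.
Cirrus vs Model S1: Cirrus, 13–10.
Model W loses to every other design — it is the Condorcet loser.

Model W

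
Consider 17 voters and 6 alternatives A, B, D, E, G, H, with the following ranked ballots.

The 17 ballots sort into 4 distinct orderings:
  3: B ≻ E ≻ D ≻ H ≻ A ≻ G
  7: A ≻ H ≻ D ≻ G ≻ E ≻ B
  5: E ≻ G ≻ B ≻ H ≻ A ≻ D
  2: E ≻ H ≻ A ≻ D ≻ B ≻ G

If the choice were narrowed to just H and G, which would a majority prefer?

Ballots ranking H above G: 3 + 7 + 2 = 12.
Ballots ranking G above H: 17 − 12 = 5.
H wins the head-to-head 12–5.

H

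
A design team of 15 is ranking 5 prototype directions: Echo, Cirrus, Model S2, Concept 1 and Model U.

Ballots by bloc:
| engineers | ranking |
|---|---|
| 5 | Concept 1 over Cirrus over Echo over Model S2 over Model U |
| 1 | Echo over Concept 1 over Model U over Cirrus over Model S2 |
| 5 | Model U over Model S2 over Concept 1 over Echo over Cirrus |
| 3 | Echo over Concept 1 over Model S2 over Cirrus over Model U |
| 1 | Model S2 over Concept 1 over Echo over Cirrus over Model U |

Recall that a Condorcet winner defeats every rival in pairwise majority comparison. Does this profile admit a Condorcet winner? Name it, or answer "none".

Concept 1

Check each pair by majority over 15 ballots:
Echo vs Cirrus: 10 to 5, Echo.
Echo vs Model S2: Echo preferred on 5+1+3 = 9 ballots; Echo wins 9–6.
Echo vs Concept 1: Echo preferred on 1+3 = 4 ballots; Concept 1 wins 11–4.
Echo vs Model U: Echo is ranked higher on 5+1+3+1 = 10 ballots, Model U on 5. Echo wins 10–5.
Cirrus vs Model S2: 5+1 = 6 for Cirrus, 9 for Model S2 — Model S2 by 9–6.
Cirrus vs Concept 1: Cirrus is ranked higher on 0 ballots, Concept 1 on 15. Concept 1 wins 15–0.
Cirrus vs Model U: Cirrus preferred on 5+3+1 = 9 ballots; Cirrus wins 9–6.
Model S2 vs Concept 1: 6 to 9, Concept 1.
Model S2 vs Model U: 5+3+1 = 9 for Model S2, 6 for Model U — Model S2 by 9–6.
Concept 1 vs Model U: Concept 1 is ranked higher on 5+1+3+1 = 10 ballots, Model U on 5. Concept 1 wins 10–5.
Concept 1 wins every pairwise contest, so Concept 1 is the Condorcet winner.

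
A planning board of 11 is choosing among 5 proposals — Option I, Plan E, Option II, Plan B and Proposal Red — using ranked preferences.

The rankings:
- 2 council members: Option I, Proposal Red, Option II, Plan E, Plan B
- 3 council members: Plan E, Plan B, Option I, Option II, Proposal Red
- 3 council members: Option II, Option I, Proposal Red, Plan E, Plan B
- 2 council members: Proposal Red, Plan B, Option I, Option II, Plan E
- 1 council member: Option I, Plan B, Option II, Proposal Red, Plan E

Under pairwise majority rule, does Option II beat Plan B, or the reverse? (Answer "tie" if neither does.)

Plan B

Ballots ranking Option II above Plan B: 2 + 3 = 5.
Ballots ranking Plan B above Option II: 11 − 5 = 6.
Plan B wins the head-to-head 6–5.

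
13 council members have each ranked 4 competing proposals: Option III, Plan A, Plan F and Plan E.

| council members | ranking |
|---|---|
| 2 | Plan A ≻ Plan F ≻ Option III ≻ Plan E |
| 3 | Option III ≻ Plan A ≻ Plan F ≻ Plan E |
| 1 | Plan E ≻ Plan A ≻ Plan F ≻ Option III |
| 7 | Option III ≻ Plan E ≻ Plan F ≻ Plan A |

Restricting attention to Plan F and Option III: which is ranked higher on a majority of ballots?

Option III

Ballots ranking Plan F above Option III: 2 + 1 = 3.
Ballots ranking Option III above Plan F: 13 − 3 = 10.
Option III wins the head-to-head 10–3.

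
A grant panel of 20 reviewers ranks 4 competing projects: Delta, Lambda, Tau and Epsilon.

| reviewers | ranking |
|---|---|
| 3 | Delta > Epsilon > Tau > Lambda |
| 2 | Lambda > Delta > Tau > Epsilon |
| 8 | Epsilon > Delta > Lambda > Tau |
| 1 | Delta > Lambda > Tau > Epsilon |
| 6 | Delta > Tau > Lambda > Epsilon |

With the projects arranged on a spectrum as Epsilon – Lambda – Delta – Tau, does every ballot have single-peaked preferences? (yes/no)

Axis positions: Epsilon=1, Lambda=2, Delta=3, Tau=4.
Bloc 1: ranking walks positions 3-1-4-2; Epsilon is ranked above Lambda even though Lambda lies between Epsilon and the peak Delta on the axis — preferences dip and rise again. Not single-peaked.
Bloc 2 (peak Lambda at position 2): ranking walks positions 2-3-4-1, expanding outward from the peak — single-peaked.
Bloc 3: ranking walks positions 1-3-2-4; Delta is ranked above Lambda even though Lambda lies between Delta and the peak Epsilon on the axis — preferences dip and rise again. Not single-peaked.
Bloc 4 (peak Delta at position 3): ranking walks positions 3-2-4-1, expanding outward from the peak — single-peaked.
Bloc 5 (peak Delta at position 3): ranking walks positions 3-4-2-1, expanding outward from the peak — single-peaked.
Bloc 1 violates single-peakedness, so the profile is not single-peaked on this axis.

no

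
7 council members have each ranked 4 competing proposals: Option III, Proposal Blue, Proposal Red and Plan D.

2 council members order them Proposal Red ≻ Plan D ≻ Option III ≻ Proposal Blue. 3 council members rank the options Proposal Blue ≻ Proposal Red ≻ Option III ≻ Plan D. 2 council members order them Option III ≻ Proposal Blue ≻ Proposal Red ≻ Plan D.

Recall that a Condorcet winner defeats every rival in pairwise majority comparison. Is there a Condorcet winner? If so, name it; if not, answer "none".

none

Check each pair by majority over 7 ballots:
Option III vs Proposal Blue: Option III, 4–3.
Option III vs Proposal Red: 2 to 5, Proposal Red.
Option III vs Plan D: Option III, 5–2.
Proposal Blue vs Proposal Red: Proposal Blue, 5–2.
Proposal Blue vs Plan D: Proposal Blue, 5–2.
Proposal Red vs Plan D: 2+3+2 = 7 for Proposal Red, 0 for Plan D — Proposal Red by 7–0.
Each option drops at least one matchup (Option III loses to Proposal Red; Proposal Blue loses to Option III; Proposal Red loses to Proposal Blue; Plan D loses to Option III); the cycle Option III > Proposal Blue > Proposal Red > Option III rules out a Condorcet winner.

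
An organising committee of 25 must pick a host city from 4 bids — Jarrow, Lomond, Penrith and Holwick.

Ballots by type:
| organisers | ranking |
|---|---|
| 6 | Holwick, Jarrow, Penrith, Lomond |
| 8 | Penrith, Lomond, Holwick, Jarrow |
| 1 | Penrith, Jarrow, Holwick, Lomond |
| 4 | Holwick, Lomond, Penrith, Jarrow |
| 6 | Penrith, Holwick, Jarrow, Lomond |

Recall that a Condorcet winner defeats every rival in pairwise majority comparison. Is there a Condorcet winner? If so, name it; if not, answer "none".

Head-to-head results (25 organisers):
Jarrow–Lomond: Jarrow 13–12.
Jarrow–Penrith: Penrith 19–6.
Jarrow vs Holwick: Holwick wins 24–1.
Lomond–Penrith: Penrith 21–4.
Lomond vs Holwick: Holwick, 17–8.
Penrith vs Holwick: Penrith wins 15–10.
Penrith wins every pairwise contest, so Penrith is the Condorcet winner.

Penrith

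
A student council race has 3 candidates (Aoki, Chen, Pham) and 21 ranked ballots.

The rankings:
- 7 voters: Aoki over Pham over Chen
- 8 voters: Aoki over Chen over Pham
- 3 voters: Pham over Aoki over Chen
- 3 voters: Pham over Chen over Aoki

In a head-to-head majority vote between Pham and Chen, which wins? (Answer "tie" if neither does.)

Ballots ranking Pham above Chen: 7 + 3 + 3 = 13.
Ballots ranking Chen above Pham: 21 − 13 = 8.
Pham wins the head-to-head 13–8.

Pham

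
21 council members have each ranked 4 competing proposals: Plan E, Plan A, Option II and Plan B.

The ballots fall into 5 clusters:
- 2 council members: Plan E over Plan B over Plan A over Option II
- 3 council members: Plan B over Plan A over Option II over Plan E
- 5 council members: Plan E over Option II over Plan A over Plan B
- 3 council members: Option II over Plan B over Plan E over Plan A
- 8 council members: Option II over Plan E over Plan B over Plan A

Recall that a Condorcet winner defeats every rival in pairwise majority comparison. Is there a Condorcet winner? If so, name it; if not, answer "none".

Check each pair by majority over 21 ballots:
Plan E vs Plan A: 18 to 3, Plan E.
Plan E vs Option II: Plan E is ranked higher on 2+5 = 7 ballots, Option II on 14. Option II wins 14–7.
Plan E vs Plan B: 15 to 6, Plan E.
Plan A vs Option II: Plan A preferred on 2+3 = 5 ballots; Option II wins 16–5.
Plan A vs Plan B: Plan A preferred on 5 ballots; Plan B wins 16–5.
Option II vs Plan B: Option II is ranked higher on 5+3+8 = 16 ballots, Plan B on 5. Option II wins 16–5.
Option II beats each of Plan E, Plan A, Plan B — Option II is the Condorcet winner.

Option II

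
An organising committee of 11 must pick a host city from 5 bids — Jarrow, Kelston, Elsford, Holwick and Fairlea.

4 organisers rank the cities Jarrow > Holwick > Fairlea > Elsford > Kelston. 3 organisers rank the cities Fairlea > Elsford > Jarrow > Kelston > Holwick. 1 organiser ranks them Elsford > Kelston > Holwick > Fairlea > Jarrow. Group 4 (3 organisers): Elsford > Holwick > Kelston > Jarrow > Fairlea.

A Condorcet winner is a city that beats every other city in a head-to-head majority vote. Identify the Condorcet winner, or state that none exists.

none

Pairwise majorities:
Jarrow vs Kelston: Jarrow, 7–4.
Jarrow vs Elsford: Elsford wins 7–4.
Jarrow vs Holwick: Jarrow wins 7–4.
Jarrow vs Fairlea: Jarrow, 7–4.
Kelston–Elsford: Elsford 11–0.
Kelston vs Holwick: Holwick, 7–4.
Kelston vs Fairlea: Fairlea, 7–4.
Elsford vs Holwick: Elsford wins 7–4.
Elsford–Fairlea: Fairlea 7–4.
Holwick vs Fairlea: Holwick, 8–3.
Every city loses at least once (Jarrow loses to Elsford; Kelston loses to Jarrow; Elsford loses to Fairlea; Holwick loses to Jarrow; Fairlea loses to Jarrow). The majority relation contains the cycle Jarrow > Fairlea > Elsford > Jarrow, so there is no Condorcet winner.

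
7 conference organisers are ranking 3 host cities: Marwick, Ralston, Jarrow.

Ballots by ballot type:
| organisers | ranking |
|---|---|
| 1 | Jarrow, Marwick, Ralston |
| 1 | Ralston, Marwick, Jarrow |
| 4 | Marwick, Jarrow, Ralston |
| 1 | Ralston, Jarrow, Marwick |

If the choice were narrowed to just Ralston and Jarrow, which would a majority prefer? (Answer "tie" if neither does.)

Ballots ranking Ralston above Jarrow: 1 + 1 = 2.
Ballots ranking Jarrow above Ralston: 7 − 2 = 5.
Jarrow wins the head-to-head 5–2.

Jarrow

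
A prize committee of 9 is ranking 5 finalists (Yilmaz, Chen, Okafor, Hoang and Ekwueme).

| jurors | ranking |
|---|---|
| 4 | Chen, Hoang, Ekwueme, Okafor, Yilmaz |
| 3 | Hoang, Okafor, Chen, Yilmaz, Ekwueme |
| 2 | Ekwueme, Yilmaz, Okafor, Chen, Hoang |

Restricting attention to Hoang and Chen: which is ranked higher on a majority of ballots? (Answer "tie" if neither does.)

Chen

Ballots ranking Hoang above Chen: 3.
Ballots ranking Chen above Hoang: 9 − 3 = 6.
Chen wins the head-to-head 6–3.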